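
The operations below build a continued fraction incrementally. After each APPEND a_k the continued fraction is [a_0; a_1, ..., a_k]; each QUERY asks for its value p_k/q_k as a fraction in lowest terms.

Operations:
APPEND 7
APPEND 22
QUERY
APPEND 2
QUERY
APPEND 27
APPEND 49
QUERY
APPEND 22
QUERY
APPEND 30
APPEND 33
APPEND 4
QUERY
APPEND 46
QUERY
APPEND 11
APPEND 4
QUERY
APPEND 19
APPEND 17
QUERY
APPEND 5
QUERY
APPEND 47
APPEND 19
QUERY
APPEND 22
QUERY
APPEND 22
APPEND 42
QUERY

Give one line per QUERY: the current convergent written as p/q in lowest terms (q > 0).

155/22
317/45
427303/60658
9409380/1335713
37637895019/5342905236
1740681967453/247099334153
78481240115461/11140841657829
25754069169538398/3655931102012219
130280674549422751/18494054937140765
116960250361405168956/16603147804742076071
2579274453723906124727/366142128217473301736
2390741200209792182468627/339378800808961971300782

APPEND 7: p_0 = 7·1 + 0 = 7, q_0 = 7·0 + 1 = 1 → 7/1
APPEND 22: p_1 = 22·7 + 1 = 155, q_1 = 22·1 + 0 = 22 → 155/22
APPEND 2: p_2 = 2·155 + 7 = 317, q_2 = 2·22 + 1 = 45 → 317/45
APPEND 27: p_3 = 27·317 + 155 = 8714, q_3 = 27·45 + 22 = 1237 → 8714/1237
APPEND 49: p_4 = 49·8714 + 317 = 427303, q_4 = 49·1237 + 45 = 60658 → 427303/60658
APPEND 22: p_5 = 22·427303 + 8714 = 9409380, q_5 = 22·60658 + 1237 = 1335713 → 9409380/1335713
APPEND 30: p_6 = 30·9409380 + 427303 = 282708703, q_6 = 30·1335713 + 60658 = 40132048 → 282708703/40132048
APPEND 33: p_7 = 33·282708703 + 9409380 = 9338796579, q_7 = 33·40132048 + 1335713 = 1325693297 → 9338796579/1325693297
APPEND 4: p_8 = 4·9338796579 + 282708703 = 37637895019, q_8 = 4·1325693297 + 40132048 = 5342905236 → 37637895019/5342905236
APPEND 46: p_9 = 46·37637895019 + 9338796579 = 1740681967453, q_9 = 46·5342905236 + 1325693297 = 247099334153 → 1740681967453/247099334153
APPEND 11: p_10 = 11·1740681967453 + 37637895019 = 19185139537002, q_10 = 11·247099334153 + 5342905236 = 2723435580919 → 19185139537002/2723435580919
APPEND 4: p_11 = 4·19185139537002 + 1740681967453 = 78481240115461, q_11 = 4·2723435580919 + 247099334153 = 11140841657829 → 78481240115461/11140841657829
APPEND 19: p_12 = 19·78481240115461 + 19185139537002 = 1510328701730761, q_12 = 19·11140841657829 + 2723435580919 = 214399427079670 → 1510328701730761/214399427079670
APPEND 17: p_13 = 17·1510328701730761 + 78481240115461 = 25754069169538398, q_13 = 17·214399427079670 + 11140841657829 = 3655931102012219 → 25754069169538398/3655931102012219
APPEND 5: p_14 = 5·25754069169538398 + 1510328701730761 = 130280674549422751, q_14 = 5·3655931102012219 + 214399427079670 = 18494054937140765 → 130280674549422751/18494054937140765
APPEND 47: p_15 = 47·130280674549422751 + 25754069169538398 = 6148945772992407695, q_15 = 47·18494054937140765 + 3655931102012219 = 872876513147628174 → 6148945772992407695/872876513147628174
APPEND 19: p_16 = 19·6148945772992407695 + 130280674549422751 = 116960250361405168956, q_16 = 19·872876513147628174 + 18494054937140765 = 16603147804742076071 → 116960250361405168956/16603147804742076071
APPEND 22: p_17 = 22·116960250361405168956 + 6148945772992407695 = 2579274453723906124727, q_17 = 22·16603147804742076071 + 872876513147628174 = 366142128217473301736 → 2579274453723906124727/366142128217473301736
APPEND 22: p_18 = 22·2579274453723906124727 + 116960250361405168956 = 56860998232287339912950, q_18 = 22·366142128217473301736 + 16603147804742076071 = 8071729968589154714263 → 56860998232287339912950/8071729968589154714263
APPEND 42: p_19 = 42·56860998232287339912950 + 2579274453723906124727 = 2390741200209792182468627, q_19 = 42·8071729968589154714263 + 366142128217473301736 = 339378800808961971300782 → 2390741200209792182468627/339378800808961971300782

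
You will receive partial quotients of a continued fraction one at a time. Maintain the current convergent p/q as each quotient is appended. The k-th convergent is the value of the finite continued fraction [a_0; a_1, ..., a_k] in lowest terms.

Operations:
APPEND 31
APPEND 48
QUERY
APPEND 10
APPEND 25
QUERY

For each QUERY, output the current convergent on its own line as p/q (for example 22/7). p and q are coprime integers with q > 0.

1489/48
374514/12073

APPEND 31: p_0 = 31·1 + 0 = 31, q_0 = 31·0 + 1 = 1 → 31/1
APPEND 48: p_1 = 48·31 + 1 = 1489, q_1 = 48·1 + 0 = 48 → 1489/48
APPEND 10: p_2 = 10·1489 + 31 = 14921, q_2 = 10·48 + 1 = 481 → 14921/481
APPEND 25: p_3 = 25·14921 + 1489 = 374514, q_3 = 25·481 + 48 = 12073 → 374514/12073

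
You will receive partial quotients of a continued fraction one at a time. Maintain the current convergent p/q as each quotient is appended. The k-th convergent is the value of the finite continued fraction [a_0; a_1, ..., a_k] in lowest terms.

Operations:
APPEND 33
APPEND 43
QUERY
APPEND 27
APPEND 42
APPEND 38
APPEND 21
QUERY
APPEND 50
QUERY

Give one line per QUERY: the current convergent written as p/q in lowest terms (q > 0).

APPEND 33: p_0 = 33·1 + 0 = 33, q_0 = 33·0 + 1 = 1 → 33/1
APPEND 43: p_1 = 43·33 + 1 = 1420, q_1 = 43·1 + 0 = 43 → 1420/43
APPEND 27: p_2 = 27·1420 + 33 = 38373, q_2 = 27·43 + 1 = 1162 → 38373/1162
APPEND 42: p_3 = 42·38373 + 1420 = 1613086, q_3 = 42·1162 + 43 = 48847 → 1613086/48847
APPEND 38: p_4 = 38·1613086 + 38373 = 61335641, q_4 = 38·48847 + 1162 = 1857348 → 61335641/1857348
APPEND 21: p_5 = 21·61335641 + 1613086 = 1289661547, q_5 = 21·1857348 + 48847 = 39053155 → 1289661547/39053155
APPEND 50: p_6 = 50·1289661547 + 61335641 = 64544412991, q_6 = 50·39053155 + 1857348 = 1954515098 → 64544412991/1954515098

1420/43
1289661547/39053155
64544412991/1954515098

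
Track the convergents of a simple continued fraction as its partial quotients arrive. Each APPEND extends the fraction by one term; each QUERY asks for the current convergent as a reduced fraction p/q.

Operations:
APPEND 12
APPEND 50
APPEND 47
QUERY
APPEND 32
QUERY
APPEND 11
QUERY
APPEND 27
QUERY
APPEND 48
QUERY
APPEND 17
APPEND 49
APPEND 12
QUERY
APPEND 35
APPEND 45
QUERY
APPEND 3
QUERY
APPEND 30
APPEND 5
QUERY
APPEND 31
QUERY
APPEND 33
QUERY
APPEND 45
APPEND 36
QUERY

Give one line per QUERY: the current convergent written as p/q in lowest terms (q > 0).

APPEND 12: p_0 = 12·1 + 0 = 12, q_0 = 12·0 + 1 = 1 → 12/1
APPEND 50: p_1 = 50·12 + 1 = 601, q_1 = 50·1 + 0 = 50 → 601/50
APPEND 47: p_2 = 47·601 + 12 = 28259, q_2 = 47·50 + 1 = 2351 → 28259/2351
APPEND 32: p_3 = 32·28259 + 601 = 904889, q_3 = 32·2351 + 50 = 75282 → 904889/75282
APPEND 11: p_4 = 11·904889 + 28259 = 9982038, q_4 = 11·75282 + 2351 = 830453 → 9982038/830453
APPEND 27: p_5 = 27·9982038 + 904889 = 270419915, q_5 = 27·830453 + 75282 = 22497513 → 270419915/22497513
APPEND 48: p_6 = 48·270419915 + 9982038 = 12990137958, q_6 = 48·22497513 + 830453 = 1080711077 → 12990137958/1080711077
APPEND 17: p_7 = 17·12990137958 + 270419915 = 221102765201, q_7 = 17·1080711077 + 22497513 = 18394585822 → 221102765201/18394585822
APPEND 49: p_8 = 49·221102765201 + 12990137958 = 10847025632807, q_8 = 49·18394585822 + 1080711077 = 902415416355 → 10847025632807/902415416355
APPEND 12: p_9 = 12·10847025632807 + 221102765201 = 130385410358885, q_9 = 12·902415416355 + 18394585822 = 10847379582082 → 130385410358885/10847379582082
APPEND 35: p_10 = 35·130385410358885 + 10847025632807 = 4574336388193782, q_10 = 35·10847379582082 + 902415416355 = 380560700789225 → 4574336388193782/380560700789225
APPEND 45: p_11 = 45·4574336388193782 + 130385410358885 = 205975522879079075, q_11 = 45·380560700789225 + 10847379582082 = 17136078915097207 → 205975522879079075/17136078915097207
APPEND 3: p_12 = 3·205975522879079075 + 4574336388193782 = 622500905025431007, q_12 = 3·17136078915097207 + 380560700789225 = 51788797446080846 → 622500905025431007/51788797446080846
APPEND 30: p_13 = 30·622500905025431007 + 205975522879079075 = 18881002673642009285, q_13 = 30·51788797446080846 + 17136078915097207 = 1570800002297522587 → 18881002673642009285/1570800002297522587
APPEND 5: p_14 = 5·18881002673642009285 + 622500905025431007 = 95027514273235477432, q_14 = 5·1570800002297522587 + 51788797446080846 = 7905788808933693781 → 95027514273235477432/7905788808933693781
APPEND 31: p_15 = 31·95027514273235477432 + 18881002673642009285 = 2964733945143941809677, q_15 = 31·7905788808933693781 + 1570800002297522587 = 246650253079242029798 → 2964733945143941809677/246650253079242029798
APPEND 33: p_16 = 33·2964733945143941809677 + 95027514273235477432 = 97931247704023315196773, q_16 = 33·246650253079242029798 + 7905788808933693781 = 8147364140423920677115 → 97931247704023315196773/8147364140423920677115
APPEND 45: p_17 = 45·97931247704023315196773 + 2964733945143941809677 = 4409870880626193125664462, q_17 = 45·8147364140423920677115 + 246650253079242029798 = 366878036572155672499973 → 4409870880626193125664462/366878036572155672499973
APPEND 36: p_18 = 36·4409870880626193125664462 + 97931247704023315196773 = 158853282950246975839117405, q_18 = 36·366878036572155672499973 + 8147364140423920677115 = 13215756680738028130676143 → 158853282950246975839117405/13215756680738028130676143

28259/2351
904889/75282
9982038/830453
270419915/22497513
12990137958/1080711077
130385410358885/10847379582082
205975522879079075/17136078915097207
622500905025431007/51788797446080846
95027514273235477432/7905788808933693781
2964733945143941809677/246650253079242029798
97931247704023315196773/8147364140423920677115
158853282950246975839117405/13215756680738028130676143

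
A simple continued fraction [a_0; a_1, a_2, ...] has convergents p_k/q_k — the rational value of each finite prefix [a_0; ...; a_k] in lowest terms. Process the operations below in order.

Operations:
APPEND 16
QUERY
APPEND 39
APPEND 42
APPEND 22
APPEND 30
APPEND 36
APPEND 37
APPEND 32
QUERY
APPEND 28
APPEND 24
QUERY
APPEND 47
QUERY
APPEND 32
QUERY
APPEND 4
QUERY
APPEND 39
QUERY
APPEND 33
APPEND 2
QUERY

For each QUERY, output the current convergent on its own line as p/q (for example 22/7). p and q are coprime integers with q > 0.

16/1
742697045837/46344340853
500391664923269/31224470339813
23539226958388536/1468849194554501
753755654333356421/47034398696083845
3038561844291814220/189606443978889881
119257667581714111001/7441685713872789204
7996340851663429065507/498972155717434656430

APPEND 16: p_0 = 16·1 + 0 = 16, q_0 = 16·0 + 1 = 1 → 16/1
APPEND 39: p_1 = 39·16 + 1 = 625, q_1 = 39·1 + 0 = 39 → 625/39
APPEND 42: p_2 = 42·625 + 16 = 26266, q_2 = 42·39 + 1 = 1639 → 26266/1639
APPEND 22: p_3 = 22·26266 + 625 = 578477, q_3 = 22·1639 + 39 = 36097 → 578477/36097
APPEND 30: p_4 = 30·578477 + 26266 = 17380576, q_4 = 30·36097 + 1639 = 1084549 → 17380576/1084549
APPEND 36: p_5 = 36·17380576 + 578477 = 626279213, q_5 = 36·1084549 + 36097 = 39079861 → 626279213/39079861
APPEND 37: p_6 = 37·626279213 + 17380576 = 23189711457, q_6 = 37·39079861 + 1084549 = 1447039406 → 23189711457/1447039406
APPEND 32: p_7 = 32·23189711457 + 626279213 = 742697045837, q_7 = 32·1447039406 + 39079861 = 46344340853 → 742697045837/46344340853
APPEND 28: p_8 = 28·742697045837 + 23189711457 = 20818706994893, q_8 = 28·46344340853 + 1447039406 = 1299088583290 → 20818706994893/1299088583290
APPEND 24: p_9 = 24·20818706994893 + 742697045837 = 500391664923269, q_9 = 24·1299088583290 + 46344340853 = 31224470339813 → 500391664923269/31224470339813
APPEND 47: p_10 = 47·500391664923269 + 20818706994893 = 23539226958388536, q_10 = 47·31224470339813 + 1299088583290 = 1468849194554501 → 23539226958388536/1468849194554501
APPEND 32: p_11 = 32·23539226958388536 + 500391664923269 = 753755654333356421, q_11 = 32·1468849194554501 + 31224470339813 = 47034398696083845 → 753755654333356421/47034398696083845
APPEND 4: p_12 = 4·753755654333356421 + 23539226958388536 = 3038561844291814220, q_12 = 4·47034398696083845 + 1468849194554501 = 189606443978889881 → 3038561844291814220/189606443978889881
APPEND 39: p_13 = 39·3038561844291814220 + 753755654333356421 = 119257667581714111001, q_13 = 39·189606443978889881 + 47034398696083845 = 7441685713872789204 → 119257667581714111001/7441685713872789204
APPEND 33: p_14 = 33·119257667581714111001 + 3038561844291814220 = 3938541592040857477253, q_14 = 33·7441685713872789204 + 189606443978889881 = 245765235001780933613 → 3938541592040857477253/245765235001780933613
APPEND 2: p_15 = 2·3938541592040857477253 + 119257667581714111001 = 7996340851663429065507, q_15 = 2·245765235001780933613 + 7441685713872789204 = 498972155717434656430 → 7996340851663429065507/498972155717434656430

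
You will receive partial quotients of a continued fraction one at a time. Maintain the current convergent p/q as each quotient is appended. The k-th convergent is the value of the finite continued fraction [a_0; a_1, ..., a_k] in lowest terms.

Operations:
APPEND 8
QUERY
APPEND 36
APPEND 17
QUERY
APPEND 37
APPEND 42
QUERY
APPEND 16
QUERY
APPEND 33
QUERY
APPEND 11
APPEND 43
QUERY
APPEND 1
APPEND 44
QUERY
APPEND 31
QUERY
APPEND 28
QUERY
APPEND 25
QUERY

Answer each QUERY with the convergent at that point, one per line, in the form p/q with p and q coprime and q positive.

APPEND 8: p_0 = 8·1 + 0 = 8, q_0 = 8·0 + 1 = 1 → 8/1
APPEND 36: p_1 = 36·8 + 1 = 289, q_1 = 36·1 + 0 = 36 → 289/36
APPEND 17: p_2 = 17·289 + 8 = 4921, q_2 = 17·36 + 1 = 613 → 4921/613
APPEND 37: p_3 = 37·4921 + 289 = 182366, q_3 = 37·613 + 36 = 22717 → 182366/22717
APPEND 42: p_4 = 42·182366 + 4921 = 7664293, q_4 = 42·22717 + 613 = 954727 → 7664293/954727
APPEND 16: p_5 = 16·7664293 + 182366 = 122811054, q_5 = 16·954727 + 22717 = 15298349 → 122811054/15298349
APPEND 33: p_6 = 33·122811054 + 7664293 = 4060429075, q_6 = 33·15298349 + 954727 = 505800244 → 4060429075/505800244
APPEND 11: p_7 = 11·4060429075 + 122811054 = 44787530879, q_7 = 11·505800244 + 15298349 = 5579101033 → 44787530879/5579101033
APPEND 43: p_8 = 43·44787530879 + 4060429075 = 1929924256872, q_8 = 43·5579101033 + 505800244 = 240407144663 → 1929924256872/240407144663
APPEND 1: p_9 = 1·1929924256872 + 44787530879 = 1974711787751, q_9 = 1·240407144663 + 5579101033 = 245986245696 → 1974711787751/245986245696
APPEND 44: p_10 = 44·1974711787751 + 1929924256872 = 88817242917916, q_10 = 44·245986245696 + 240407144663 = 11063801955287 → 88817242917916/11063801955287
APPEND 31: p_11 = 31·88817242917916 + 1974711787751 = 2755309242243147, q_11 = 31·11063801955287 + 245986245696 = 343223846859593 → 2755309242243147/343223846859593
APPEND 28: p_12 = 28·2755309242243147 + 88817242917916 = 77237476025726032, q_12 = 28·343223846859593 + 11063801955287 = 9621331514023891 → 77237476025726032/9621331514023891
APPEND 25: p_13 = 25·77237476025726032 + 2755309242243147 = 1933692209885393947, q_13 = 25·9621331514023891 + 343223846859593 = 240876511697456868 → 1933692209885393947/240876511697456868

8/1
4921/613
7664293/954727
122811054/15298349
4060429075/505800244
1929924256872/240407144663
88817242917916/11063801955287
2755309242243147/343223846859593
77237476025726032/9621331514023891
1933692209885393947/240876511697456868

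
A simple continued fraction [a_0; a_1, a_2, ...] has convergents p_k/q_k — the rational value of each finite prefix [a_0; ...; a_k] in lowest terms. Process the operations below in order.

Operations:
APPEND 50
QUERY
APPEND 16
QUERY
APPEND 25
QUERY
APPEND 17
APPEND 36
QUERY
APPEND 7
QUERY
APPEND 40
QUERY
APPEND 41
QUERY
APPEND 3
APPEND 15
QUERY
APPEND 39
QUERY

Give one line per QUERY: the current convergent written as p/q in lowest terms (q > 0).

50/1
801/16
20075/401
12334811/246389
86685753/1731556
3479764931/69508629
142757047924/2851585345
6619020678469/132215555305
258573557368994/5165030921559

APPEND 50: p_0 = 50·1 + 0 = 50, q_0 = 50·0 + 1 = 1 → 50/1
APPEND 16: p_1 = 16·50 + 1 = 801, q_1 = 16·1 + 0 = 16 → 801/16
APPEND 25: p_2 = 25·801 + 50 = 20075, q_2 = 25·16 + 1 = 401 → 20075/401
APPEND 17: p_3 = 17·20075 + 801 = 342076, q_3 = 17·401 + 16 = 6833 → 342076/6833
APPEND 36: p_4 = 36·342076 + 20075 = 12334811, q_4 = 36·6833 + 401 = 246389 → 12334811/246389
APPEND 7: p_5 = 7·12334811 + 342076 = 86685753, q_5 = 7·246389 + 6833 = 1731556 → 86685753/1731556
APPEND 40: p_6 = 40·86685753 + 12334811 = 3479764931, q_6 = 40·1731556 + 246389 = 69508629 → 3479764931/69508629
APPEND 41: p_7 = 41·3479764931 + 86685753 = 142757047924, q_7 = 41·69508629 + 1731556 = 2851585345 → 142757047924/2851585345
APPEND 3: p_8 = 3·142757047924 + 3479764931 = 431750908703, q_8 = 3·2851585345 + 69508629 = 8624264664 → 431750908703/8624264664
APPEND 15: p_9 = 15·431750908703 + 142757047924 = 6619020678469, q_9 = 15·8624264664 + 2851585345 = 132215555305 → 6619020678469/132215555305
APPEND 39: p_10 = 39·6619020678469 + 431750908703 = 258573557368994, q_10 = 39·132215555305 + 8624264664 = 5165030921559 → 258573557368994/5165030921559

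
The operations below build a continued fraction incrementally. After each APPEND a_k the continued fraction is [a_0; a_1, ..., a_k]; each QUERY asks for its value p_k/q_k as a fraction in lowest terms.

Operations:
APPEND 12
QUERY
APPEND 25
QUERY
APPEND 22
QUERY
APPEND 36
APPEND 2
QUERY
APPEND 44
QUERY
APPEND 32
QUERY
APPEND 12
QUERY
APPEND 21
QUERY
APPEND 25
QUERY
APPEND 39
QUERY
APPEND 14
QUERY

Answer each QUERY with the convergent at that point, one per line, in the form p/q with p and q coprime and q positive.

APPEND 12: p_0 = 12·1 + 0 = 12, q_0 = 12·0 + 1 = 1 → 12/1
APPEND 25: p_1 = 25·12 + 1 = 301, q_1 = 25·1 + 0 = 25 → 301/25
APPEND 22: p_2 = 22·301 + 12 = 6634, q_2 = 22·25 + 1 = 551 → 6634/551
APPEND 36: p_3 = 36·6634 + 301 = 239125, q_3 = 36·551 + 25 = 19861 → 239125/19861
APPEND 2: p_4 = 2·239125 + 6634 = 484884, q_4 = 2·19861 + 551 = 40273 → 484884/40273
APPEND 44: p_5 = 44·484884 + 239125 = 21574021, q_5 = 44·40273 + 19861 = 1791873 → 21574021/1791873
APPEND 32: p_6 = 32·21574021 + 484884 = 690853556, q_6 = 32·1791873 + 40273 = 57380209 → 690853556/57380209
APPEND 12: p_7 = 12·690853556 + 21574021 = 8311816693, q_7 = 12·57380209 + 1791873 = 690354381 → 8311816693/690354381
APPEND 21: p_8 = 21·8311816693 + 690853556 = 175239004109, q_8 = 21·690354381 + 57380209 = 14554822210 → 175239004109/14554822210
APPEND 25: p_9 = 25·175239004109 + 8311816693 = 4389286919418, q_9 = 25·14554822210 + 690354381 = 364560909631 → 4389286919418/364560909631
APPEND 39: p_10 = 39·4389286919418 + 175239004109 = 171357428861411, q_10 = 39·364560909631 + 14554822210 = 14232430297819 → 171357428861411/14232430297819
APPEND 14: p_11 = 14·171357428861411 + 4389286919418 = 2403393290979172, q_11 = 14·14232430297819 + 364560909631 = 199618585079097 → 2403393290979172/199618585079097

12/1
301/25
6634/551
484884/40273
21574021/1791873
690853556/57380209
8311816693/690354381
175239004109/14554822210
4389286919418/364560909631
171357428861411/14232430297819
2403393290979172/199618585079097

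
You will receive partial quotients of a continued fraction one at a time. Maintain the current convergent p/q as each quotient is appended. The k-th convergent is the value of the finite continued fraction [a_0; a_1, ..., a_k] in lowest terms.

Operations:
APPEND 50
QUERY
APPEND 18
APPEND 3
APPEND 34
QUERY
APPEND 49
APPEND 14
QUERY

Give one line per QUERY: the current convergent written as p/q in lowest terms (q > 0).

APPEND 50: p_0 = 50·1 + 0 = 50, q_0 = 50·0 + 1 = 1 → 50/1
APPEND 18: p_1 = 18·50 + 1 = 901, q_1 = 18·1 + 0 = 18 → 901/18
APPEND 3: p_2 = 3·901 + 50 = 2753, q_2 = 3·18 + 1 = 55 → 2753/55
APPEND 34: p_3 = 34·2753 + 901 = 94503, q_3 = 34·55 + 18 = 1888 → 94503/1888
APPEND 49: p_4 = 49·94503 + 2753 = 4633400, q_4 = 49·1888 + 55 = 92567 → 4633400/92567
APPEND 14: p_5 = 14·4633400 + 94503 = 64962103, q_5 = 14·92567 + 1888 = 1297826 → 64962103/1297826

50/1
94503/1888
64962103/1297826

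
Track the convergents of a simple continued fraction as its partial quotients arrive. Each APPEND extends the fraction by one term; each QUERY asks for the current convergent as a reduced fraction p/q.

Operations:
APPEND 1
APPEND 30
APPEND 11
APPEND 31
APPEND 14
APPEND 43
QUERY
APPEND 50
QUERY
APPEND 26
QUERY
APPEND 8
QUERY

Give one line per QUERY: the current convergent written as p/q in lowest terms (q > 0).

APPEND 1: p_0 = 1·1 + 0 = 1, q_0 = 1·0 + 1 = 1 → 1/1
APPEND 30: p_1 = 30·1 + 1 = 31, q_1 = 30·1 + 0 = 30 → 31/30
APPEND 11: p_2 = 11·31 + 1 = 342, q_2 = 11·30 + 1 = 331 → 342/331
APPEND 31: p_3 = 31·342 + 31 = 10633, q_3 = 31·331 + 30 = 10291 → 10633/10291
APPEND 14: p_4 = 14·10633 + 342 = 149204, q_4 = 14·10291 + 331 = 144405 → 149204/144405
APPEND 43: p_5 = 43·149204 + 10633 = 6426405, q_5 = 43·144405 + 10291 = 6219706 → 6426405/6219706
APPEND 50: p_6 = 50·6426405 + 149204 = 321469454, q_6 = 50·6219706 + 144405 = 311129705 → 321469454/311129705
APPEND 26: p_7 = 26·321469454 + 6426405 = 8364632209, q_7 = 26·311129705 + 6219706 = 8095592036 → 8364632209/8095592036
APPEND 8: p_8 = 8·8364632209 + 321469454 = 67238527126, q_8 = 8·8095592036 + 311129705 = 65075865993 → 67238527126/65075865993

6426405/6219706
321469454/311129705
8364632209/8095592036
67238527126/65075865993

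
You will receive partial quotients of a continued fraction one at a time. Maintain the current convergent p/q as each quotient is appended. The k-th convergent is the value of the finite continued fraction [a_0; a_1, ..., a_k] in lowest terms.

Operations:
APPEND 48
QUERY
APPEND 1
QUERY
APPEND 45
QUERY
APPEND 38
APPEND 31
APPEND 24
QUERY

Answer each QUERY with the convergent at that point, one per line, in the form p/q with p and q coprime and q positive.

APPEND 48: p_0 = 48·1 + 0 = 48, q_0 = 48·0 + 1 = 1 → 48/1
APPEND 1: p_1 = 1·48 + 1 = 49, q_1 = 1·1 + 0 = 1 → 49/1
APPEND 45: p_2 = 45·49 + 48 = 2253, q_2 = 45·1 + 1 = 46 → 2253/46
APPEND 38: p_3 = 38·2253 + 49 = 85663, q_3 = 38·46 + 1 = 1749 → 85663/1749
APPEND 31: p_4 = 31·85663 + 2253 = 2657806, q_4 = 31·1749 + 46 = 54265 → 2657806/54265
APPEND 24: p_5 = 24·2657806 + 85663 = 63873007, q_5 = 24·54265 + 1749 = 1304109 → 63873007/1304109

48/1
49/1
2253/46
63873007/1304109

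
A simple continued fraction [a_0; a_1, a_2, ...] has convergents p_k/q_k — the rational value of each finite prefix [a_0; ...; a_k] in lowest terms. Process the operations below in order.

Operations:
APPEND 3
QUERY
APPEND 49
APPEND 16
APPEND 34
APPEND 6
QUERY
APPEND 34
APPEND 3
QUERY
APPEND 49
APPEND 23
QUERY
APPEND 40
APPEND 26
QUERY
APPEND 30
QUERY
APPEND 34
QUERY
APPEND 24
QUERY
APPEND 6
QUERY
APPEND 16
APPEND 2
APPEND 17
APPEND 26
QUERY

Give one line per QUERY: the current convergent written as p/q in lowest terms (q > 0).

3/1
486943/161219
50397415/16685774
57230931072/18948241327
59642038110086/19746520110293
1791552866655619/593154356072981
60972439504401132/20186994626591647
1465130100972282787/485081025394272509
8851753045338097854/2930673146992226701
134422305688745023136634/44505064660187704977743

APPEND 3: p_0 = 3·1 + 0 = 3, q_0 = 3·0 + 1 = 1 → 3/1
APPEND 49: p_1 = 49·3 + 1 = 148, q_1 = 49·1 + 0 = 49 → 148/49
APPEND 16: p_2 = 16·148 + 3 = 2371, q_2 = 16·49 + 1 = 785 → 2371/785
APPEND 34: p_3 = 34·2371 + 148 = 80762, q_3 = 34·785 + 49 = 26739 → 80762/26739
APPEND 6: p_4 = 6·80762 + 2371 = 486943, q_4 = 6·26739 + 785 = 161219 → 486943/161219
APPEND 34: p_5 = 34·486943 + 80762 = 16636824, q_5 = 34·161219 + 26739 = 5508185 → 16636824/5508185
APPEND 3: p_6 = 3·16636824 + 486943 = 50397415, q_6 = 3·5508185 + 161219 = 16685774 → 50397415/16685774
APPEND 49: p_7 = 49·50397415 + 16636824 = 2486110159, q_7 = 49·16685774 + 5508185 = 823111111 → 2486110159/823111111
APPEND 23: p_8 = 23·2486110159 + 50397415 = 57230931072, q_8 = 23·823111111 + 16685774 = 18948241327 → 57230931072/18948241327
APPEND 40: p_9 = 40·57230931072 + 2486110159 = 2291723353039, q_9 = 40·18948241327 + 823111111 = 758752764191 → 2291723353039/758752764191
APPEND 26: p_10 = 26·2291723353039 + 57230931072 = 59642038110086, q_10 = 26·758752764191 + 18948241327 = 19746520110293 → 59642038110086/19746520110293
APPEND 30: p_11 = 30·59642038110086 + 2291723353039 = 1791552866655619, q_11 = 30·19746520110293 + 758752764191 = 593154356072981 → 1791552866655619/593154356072981
APPEND 34: p_12 = 34·1791552866655619 + 59642038110086 = 60972439504401132, q_12 = 34·593154356072981 + 19746520110293 = 20186994626591647 → 60972439504401132/20186994626591647
APPEND 24: p_13 = 24·60972439504401132 + 1791552866655619 = 1465130100972282787, q_13 = 24·20186994626591647 + 593154356072981 = 485081025394272509 → 1465130100972282787/485081025394272509
APPEND 6: p_14 = 6·1465130100972282787 + 60972439504401132 = 8851753045338097854, q_14 = 6·485081025394272509 + 20186994626591647 = 2930673146992226701 → 8851753045338097854/2930673146992226701
APPEND 16: p_15 = 16·8851753045338097854 + 1465130100972282787 = 143093178826381848451, q_15 = 16·2930673146992226701 + 485081025394272509 = 47375851377269899725 → 143093178826381848451/47375851377269899725
APPEND 2: p_16 = 2·143093178826381848451 + 8851753045338097854 = 295038110698101794756, q_16 = 2·47375851377269899725 + 2930673146992226701 = 97682375901532026151 → 295038110698101794756/97682375901532026151
APPEND 17: p_17 = 17·295038110698101794756 + 143093178826381848451 = 5158741060694112359303, q_17 = 17·97682375901532026151 + 47375851377269899725 = 1707976241703314344292 → 5158741060694112359303/1707976241703314344292
APPEND 26: p_18 = 26·5158741060694112359303 + 295038110698101794756 = 134422305688745023136634, q_18 = 26·1707976241703314344292 + 97682375901532026151 = 44505064660187704977743 → 134422305688745023136634/44505064660187704977743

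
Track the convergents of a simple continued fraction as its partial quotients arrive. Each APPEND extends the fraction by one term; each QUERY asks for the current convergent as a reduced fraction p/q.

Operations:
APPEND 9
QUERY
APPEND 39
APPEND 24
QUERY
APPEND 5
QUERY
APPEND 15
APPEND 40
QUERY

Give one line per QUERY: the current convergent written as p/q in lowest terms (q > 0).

9/1
8457/937
42637/4724
25963117/2876604

APPEND 9: p_0 = 9·1 + 0 = 9, q_0 = 9·0 + 1 = 1 → 9/1
APPEND 39: p_1 = 39·9 + 1 = 352, q_1 = 39·1 + 0 = 39 → 352/39
APPEND 24: p_2 = 24·352 + 9 = 8457, q_2 = 24·39 + 1 = 937 → 8457/937
APPEND 5: p_3 = 5·8457 + 352 = 42637, q_3 = 5·937 + 39 = 4724 → 42637/4724
APPEND 15: p_4 = 15·42637 + 8457 = 648012, q_4 = 15·4724 + 937 = 71797 → 648012/71797
APPEND 40: p_5 = 40·648012 + 42637 = 25963117, q_5 = 40·71797 + 4724 = 2876604 → 25963117/2876604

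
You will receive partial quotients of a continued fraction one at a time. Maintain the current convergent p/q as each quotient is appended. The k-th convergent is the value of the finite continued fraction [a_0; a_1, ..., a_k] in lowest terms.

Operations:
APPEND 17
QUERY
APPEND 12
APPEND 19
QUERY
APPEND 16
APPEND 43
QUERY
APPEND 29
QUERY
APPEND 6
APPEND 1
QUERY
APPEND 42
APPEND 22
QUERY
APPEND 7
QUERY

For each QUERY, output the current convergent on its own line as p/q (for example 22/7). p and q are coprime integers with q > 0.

APPEND 17: p_0 = 17·1 + 0 = 17, q_0 = 17·0 + 1 = 1 → 17/1
APPEND 12: p_1 = 12·17 + 1 = 205, q_1 = 12·1 + 0 = 12 → 205/12
APPEND 19: p_2 = 19·205 + 17 = 3912, q_2 = 19·12 + 1 = 229 → 3912/229
APPEND 16: p_3 = 16·3912 + 205 = 62797, q_3 = 16·229 + 12 = 3676 → 62797/3676
APPEND 43: p_4 = 43·62797 + 3912 = 2704183, q_4 = 43·3676 + 229 = 158297 → 2704183/158297
APPEND 29: p_5 = 29·2704183 + 62797 = 78484104, q_5 = 29·158297 + 3676 = 4594289 → 78484104/4594289
APPEND 6: p_6 = 6·78484104 + 2704183 = 473608807, q_6 = 6·4594289 + 158297 = 27724031 → 473608807/27724031
APPEND 1: p_7 = 1·473608807 + 78484104 = 552092911, q_7 = 1·27724031 + 4594289 = 32318320 → 552092911/32318320
APPEND 42: p_8 = 42·552092911 + 473608807 = 23661511069, q_8 = 42·32318320 + 27724031 = 1385093471 → 23661511069/1385093471
APPEND 22: p_9 = 22·23661511069 + 552092911 = 521105336429, q_9 = 22·1385093471 + 32318320 = 30504374682 → 521105336429/30504374682
APPEND 7: p_10 = 7·521105336429 + 23661511069 = 3671398866072, q_10 = 7·30504374682 + 1385093471 = 214915716245 → 3671398866072/214915716245

17/1
3912/229
2704183/158297
78484104/4594289
552092911/32318320
521105336429/30504374682
3671398866072/214915716245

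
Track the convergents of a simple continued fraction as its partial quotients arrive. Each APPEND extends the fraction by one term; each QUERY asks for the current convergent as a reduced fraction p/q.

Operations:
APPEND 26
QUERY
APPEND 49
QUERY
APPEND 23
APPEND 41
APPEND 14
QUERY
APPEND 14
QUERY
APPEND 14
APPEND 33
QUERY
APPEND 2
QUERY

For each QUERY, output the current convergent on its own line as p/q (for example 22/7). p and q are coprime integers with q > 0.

APPEND 26: p_0 = 26·1 + 0 = 26, q_0 = 26·0 + 1 = 1 → 26/1
APPEND 49: p_1 = 49·26 + 1 = 1275, q_1 = 49·1 + 0 = 49 → 1275/49
APPEND 23: p_2 = 23·1275 + 26 = 29351, q_2 = 23·49 + 1 = 1128 → 29351/1128
APPEND 41: p_3 = 41·29351 + 1275 = 1204666, q_3 = 41·1128 + 49 = 46297 → 1204666/46297
APPEND 14: p_4 = 14·1204666 + 29351 = 16894675, q_4 = 14·46297 + 1128 = 649286 → 16894675/649286
APPEND 14: p_5 = 14·16894675 + 1204666 = 237730116, q_5 = 14·649286 + 46297 = 9136301 → 237730116/9136301
APPEND 14: p_6 = 14·237730116 + 16894675 = 3345116299, q_6 = 14·9136301 + 649286 = 128557500 → 3345116299/128557500
APPEND 33: p_7 = 33·3345116299 + 237730116 = 110626567983, q_7 = 33·128557500 + 9136301 = 4251533801 → 110626567983/4251533801
APPEND 2: p_8 = 2·110626567983 + 3345116299 = 224598252265, q_8 = 2·4251533801 + 128557500 = 8631625102 → 224598252265/8631625102

26/1
1275/49
16894675/649286
237730116/9136301
110626567983/4251533801
224598252265/8631625102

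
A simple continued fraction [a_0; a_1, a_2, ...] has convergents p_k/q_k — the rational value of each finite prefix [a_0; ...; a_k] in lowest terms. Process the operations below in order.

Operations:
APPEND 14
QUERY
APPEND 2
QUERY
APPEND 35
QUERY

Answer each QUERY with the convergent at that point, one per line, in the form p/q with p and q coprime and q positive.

APPEND 14: p_0 = 14·1 + 0 = 14, q_0 = 14·0 + 1 = 1 → 14/1
APPEND 2: p_1 = 2·14 + 1 = 29, q_1 = 2·1 + 0 = 2 → 29/2
APPEND 35: p_2 = 35·29 + 14 = 1029, q_2 = 35·2 + 1 = 71 → 1029/71

14/1
29/2
1029/71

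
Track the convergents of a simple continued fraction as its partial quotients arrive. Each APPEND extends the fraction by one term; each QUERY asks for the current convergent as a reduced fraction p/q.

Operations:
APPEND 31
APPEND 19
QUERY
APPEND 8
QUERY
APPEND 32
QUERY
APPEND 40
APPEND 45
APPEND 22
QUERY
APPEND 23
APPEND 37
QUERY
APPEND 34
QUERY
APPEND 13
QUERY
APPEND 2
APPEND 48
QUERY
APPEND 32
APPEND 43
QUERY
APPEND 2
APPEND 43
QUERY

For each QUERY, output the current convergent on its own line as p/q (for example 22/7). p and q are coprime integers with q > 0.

590/19
4751/153
152622/4915
6058002005/195090353
5171595890889/166544756356
175973869422358/5667017653023
2292831898381543/73837774245655
230851439875282855/7434280949173639
318087183127910465427/10243598597356307222
27991441263816245674721/901429242286405861897

APPEND 31: p_0 = 31·1 + 0 = 31, q_0 = 31·0 + 1 = 1 → 31/1
APPEND 19: p_1 = 19·31 + 1 = 590, q_1 = 19·1 + 0 = 19 → 590/19
APPEND 8: p_2 = 8·590 + 31 = 4751, q_2 = 8·19 + 1 = 153 → 4751/153
APPEND 32: p_3 = 32·4751 + 590 = 152622, q_3 = 32·153 + 19 = 4915 → 152622/4915
APPEND 40: p_4 = 40·152622 + 4751 = 6109631, q_4 = 40·4915 + 153 = 196753 → 6109631/196753
APPEND 45: p_5 = 45·6109631 + 152622 = 275086017, q_5 = 45·196753 + 4915 = 8858800 → 275086017/8858800
APPEND 22: p_6 = 22·275086017 + 6109631 = 6058002005, q_6 = 22·8858800 + 196753 = 195090353 → 6058002005/195090353
APPEND 23: p_7 = 23·6058002005 + 275086017 = 139609132132, q_7 = 23·195090353 + 8858800 = 4495936919 → 139609132132/4495936919
APPEND 37: p_8 = 37·139609132132 + 6058002005 = 5171595890889, q_8 = 37·4495936919 + 195090353 = 166544756356 → 5171595890889/166544756356
APPEND 34: p_9 = 34·5171595890889 + 139609132132 = 175973869422358, q_9 = 34·166544756356 + 4495936919 = 5667017653023 → 175973869422358/5667017653023
APPEND 13: p_10 = 13·175973869422358 + 5171595890889 = 2292831898381543, q_10 = 13·5667017653023 + 166544756356 = 73837774245655 → 2292831898381543/73837774245655
APPEND 2: p_11 = 2·2292831898381543 + 175973869422358 = 4761637666185444, q_11 = 2·73837774245655 + 5667017653023 = 153342566144333 → 4761637666185444/153342566144333
APPEND 48: p_12 = 48·4761637666185444 + 2292831898381543 = 230851439875282855, q_12 = 48·153342566144333 + 73837774245655 = 7434280949173639 → 230851439875282855/7434280949173639
APPEND 32: p_13 = 32·230851439875282855 + 4761637666185444 = 7392007713675236804, q_13 = 32·7434280949173639 + 153342566144333 = 238050332939700781 → 7392007713675236804/238050332939700781
APPEND 43: p_14 = 43·7392007713675236804 + 230851439875282855 = 318087183127910465427, q_14 = 43·238050332939700781 + 7434280949173639 = 10243598597356307222 → 318087183127910465427/10243598597356307222
APPEND 2: p_15 = 2·318087183127910465427 + 7392007713675236804 = 643566373969496167658, q_15 = 2·10243598597356307222 + 238050332939700781 = 20725247527652315225 → 643566373969496167658/20725247527652315225
APPEND 43: p_16 = 43·643566373969496167658 + 318087183127910465427 = 27991441263816245674721, q_16 = 43·20725247527652315225 + 10243598597356307222 = 901429242286405861897 → 27991441263816245674721/901429242286405861897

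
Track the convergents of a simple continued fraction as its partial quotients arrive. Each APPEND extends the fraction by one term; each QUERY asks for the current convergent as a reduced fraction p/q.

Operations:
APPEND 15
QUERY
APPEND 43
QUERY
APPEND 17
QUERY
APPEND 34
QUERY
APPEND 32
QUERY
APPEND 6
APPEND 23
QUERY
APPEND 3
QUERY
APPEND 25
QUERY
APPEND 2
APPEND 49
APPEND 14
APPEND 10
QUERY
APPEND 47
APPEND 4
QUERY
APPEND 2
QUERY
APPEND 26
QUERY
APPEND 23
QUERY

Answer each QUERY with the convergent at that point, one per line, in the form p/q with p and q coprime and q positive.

15/1
646/43
10997/732
374544/24931
11996405/798524
1676114807/111568249
5100697395/339520822
129193549682/8599588799
1841288356280683/122562796388639
348734798641325011/23213046437683675
784192974853911104/52198713785691109
20737752144843013715/1380379604865652509
477752492306243226549/31800929625695698816

APPEND 15: p_0 = 15·1 + 0 = 15, q_0 = 15·0 + 1 = 1 → 15/1
APPEND 43: p_1 = 43·15 + 1 = 646, q_1 = 43·1 + 0 = 43 → 646/43
APPEND 17: p_2 = 17·646 + 15 = 10997, q_2 = 17·43 + 1 = 732 → 10997/732
APPEND 34: p_3 = 34·10997 + 646 = 374544, q_3 = 34·732 + 43 = 24931 → 374544/24931
APPEND 32: p_4 = 32·374544 + 10997 = 11996405, q_4 = 32·24931 + 732 = 798524 → 11996405/798524
APPEND 6: p_5 = 6·11996405 + 374544 = 72352974, q_5 = 6·798524 + 24931 = 4816075 → 72352974/4816075
APPEND 23: p_6 = 23·72352974 + 11996405 = 1676114807, q_6 = 23·4816075 + 798524 = 111568249 → 1676114807/111568249
APPEND 3: p_7 = 3·1676114807 + 72352974 = 5100697395, q_7 = 3·111568249 + 4816075 = 339520822 → 5100697395/339520822
APPEND 25: p_8 = 25·5100697395 + 1676114807 = 129193549682, q_8 = 25·339520822 + 111568249 = 8599588799 → 129193549682/8599588799
APPEND 2: p_9 = 2·129193549682 + 5100697395 = 263487796759, q_9 = 2·8599588799 + 339520822 = 17538698420 → 263487796759/17538698420
APPEND 49: p_10 = 49·263487796759 + 129193549682 = 13040095590873, q_10 = 49·17538698420 + 8599588799 = 867995811379 → 13040095590873/867995811379
APPEND 14: p_11 = 14·13040095590873 + 263487796759 = 182824826068981, q_11 = 14·867995811379 + 17538698420 = 12169480057726 → 182824826068981/12169480057726
APPEND 10: p_12 = 10·182824826068981 + 13040095590873 = 1841288356280683, q_12 = 10·12169480057726 + 867995811379 = 122562796388639 → 1841288356280683/122562796388639
APPEND 47: p_13 = 47·1841288356280683 + 182824826068981 = 86723377571261082, q_13 = 47·122562796388639 + 12169480057726 = 5772620910323759 → 86723377571261082/5772620910323759
APPEND 4: p_14 = 4·86723377571261082 + 1841288356280683 = 348734798641325011, q_14 = 4·5772620910323759 + 122562796388639 = 23213046437683675 → 348734798641325011/23213046437683675
APPEND 2: p_15 = 2·348734798641325011 + 86723377571261082 = 784192974853911104, q_15 = 2·23213046437683675 + 5772620910323759 = 52198713785691109 → 784192974853911104/52198713785691109
APPEND 26: p_16 = 26·784192974853911104 + 348734798641325011 = 20737752144843013715, q_16 = 26·52198713785691109 + 23213046437683675 = 1380379604865652509 → 20737752144843013715/1380379604865652509
APPEND 23: p_17 = 23·20737752144843013715 + 784192974853911104 = 477752492306243226549, q_17 = 23·1380379604865652509 + 52198713785691109 = 31800929625695698816 → 477752492306243226549/31800929625695698816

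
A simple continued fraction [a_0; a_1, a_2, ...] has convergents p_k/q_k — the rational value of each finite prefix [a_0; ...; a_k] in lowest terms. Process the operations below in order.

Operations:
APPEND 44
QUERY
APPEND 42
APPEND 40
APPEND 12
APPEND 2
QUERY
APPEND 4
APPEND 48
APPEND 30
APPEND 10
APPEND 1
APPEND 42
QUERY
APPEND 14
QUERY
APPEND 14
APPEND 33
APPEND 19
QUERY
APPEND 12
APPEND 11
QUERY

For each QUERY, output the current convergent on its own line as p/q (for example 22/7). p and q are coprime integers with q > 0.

APPEND 44: p_0 = 44·1 + 0 = 44, q_0 = 44·0 + 1 = 1 → 44/1
APPEND 42: p_1 = 42·44 + 1 = 1849, q_1 = 42·1 + 0 = 42 → 1849/42
APPEND 40: p_2 = 40·1849 + 44 = 74004, q_2 = 40·42 + 1 = 1681 → 74004/1681
APPEND 12: p_3 = 12·74004 + 1849 = 889897, q_3 = 12·1681 + 42 = 20214 → 889897/20214
APPEND 2: p_4 = 2·889897 + 74004 = 1853798, q_4 = 2·20214 + 1681 = 42109 → 1853798/42109
APPEND 4: p_5 = 4·1853798 + 889897 = 8305089, q_5 = 4·42109 + 20214 = 188650 → 8305089/188650
APPEND 48: p_6 = 48·8305089 + 1853798 = 400498070, q_6 = 48·188650 + 42109 = 9097309 → 400498070/9097309
APPEND 30: p_7 = 30·400498070 + 8305089 = 12023247189, q_7 = 30·9097309 + 188650 = 273107920 → 12023247189/273107920
APPEND 10: p_8 = 10·12023247189 + 400498070 = 120632969960, q_8 = 10·273107920 + 9097309 = 2740176509 → 120632969960/2740176509
APPEND 1: p_9 = 1·120632969960 + 12023247189 = 132656217149, q_9 = 1·2740176509 + 273107920 = 3013284429 → 132656217149/3013284429
APPEND 42: p_10 = 42·132656217149 + 120632969960 = 5692194090218, q_10 = 42·3013284429 + 2740176509 = 129298122527 → 5692194090218/129298122527
APPEND 14: p_11 = 14·5692194090218 + 132656217149 = 79823373480201, q_11 = 14·129298122527 + 3013284429 = 1813186999807 → 79823373480201/1813186999807
APPEND 14: p_12 = 14·79823373480201 + 5692194090218 = 1123219422813032, q_12 = 14·1813186999807 + 129298122527 = 25513916119825 → 1123219422813032/25513916119825
APPEND 33: p_13 = 33·1123219422813032 + 79823373480201 = 37146064326310257, q_13 = 33·25513916119825 + 1813186999807 = 843772418954032 → 37146064326310257/843772418954032
APPEND 19: p_14 = 19·37146064326310257 + 1123219422813032 = 706898441622707915, q_14 = 19·843772418954032 + 25513916119825 = 16057189876246433 → 706898441622707915/16057189876246433
APPEND 12: p_15 = 12·706898441622707915 + 37146064326310257 = 8519927363798805237, q_15 = 12·16057189876246433 + 843772418954032 = 193530050933911228 → 8519927363798805237/193530050933911228
APPEND 11: p_16 = 11·8519927363798805237 + 706898441622707915 = 94426099443409565522, q_16 = 11·193530050933911228 + 16057189876246433 = 2144887750149269941 → 94426099443409565522/2144887750149269941

44/1
1853798/42109
5692194090218/129298122527
79823373480201/1813186999807
706898441622707915/16057189876246433
94426099443409565522/2144887750149269941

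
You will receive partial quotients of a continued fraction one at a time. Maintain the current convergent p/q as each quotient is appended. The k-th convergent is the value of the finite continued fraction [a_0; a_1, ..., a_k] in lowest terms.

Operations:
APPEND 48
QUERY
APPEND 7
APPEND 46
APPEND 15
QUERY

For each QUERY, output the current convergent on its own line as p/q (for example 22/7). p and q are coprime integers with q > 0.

48/1
233587/4852

APPEND 48: p_0 = 48·1 + 0 = 48, q_0 = 48·0 + 1 = 1 → 48/1
APPEND 7: p_1 = 7·48 + 1 = 337, q_1 = 7·1 + 0 = 7 → 337/7
APPEND 46: p_2 = 46·337 + 48 = 15550, q_2 = 46·7 + 1 = 323 → 15550/323
APPEND 15: p_3 = 15·15550 + 337 = 233587, q_3 = 15·323 + 7 = 4852 → 233587/4852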